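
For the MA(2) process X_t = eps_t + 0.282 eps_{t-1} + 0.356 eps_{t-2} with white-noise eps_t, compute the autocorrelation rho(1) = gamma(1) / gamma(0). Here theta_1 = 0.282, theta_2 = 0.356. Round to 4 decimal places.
\rho(1) = 0.3170

For an MA(q) process with theta_0 = 1, the autocovariance is
  gamma(k) = sigma^2 * sum_{i=0..q-k} theta_i * theta_{i+k},
and rho(k) = gamma(k) / gamma(0). Sigma^2 cancels.
  numerator   = (1)*(0.282) + (0.282)*(0.356) = 0.382392.
  denominator = (1)^2 + (0.282)^2 + (0.356)^2 = 1.20626.
  rho(1) = 0.382392 / 1.20626 = 0.3170.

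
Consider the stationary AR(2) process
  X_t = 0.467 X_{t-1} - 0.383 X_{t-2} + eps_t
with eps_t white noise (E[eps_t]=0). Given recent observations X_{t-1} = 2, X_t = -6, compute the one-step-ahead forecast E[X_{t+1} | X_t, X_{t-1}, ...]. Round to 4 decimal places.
E[X_{t+1} \mid \mathcal F_t] = -3.5680

For an AR(p) model X_t = c + sum_i phi_i X_{t-i} + eps_t, the
one-step-ahead conditional mean is
  E[X_{t+1} | X_t, ...] = c + sum_i phi_i X_{t+1-i}.
Substitute known values:
  E[X_{t+1} | ...] = (0.467) * (-6) + (-0.383) * (2)
                   = -3.5680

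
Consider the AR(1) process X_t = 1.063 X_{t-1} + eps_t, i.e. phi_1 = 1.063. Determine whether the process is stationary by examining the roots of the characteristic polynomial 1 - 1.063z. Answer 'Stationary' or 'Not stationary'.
\text{Not stationary}

The AR(p) characteristic polynomial is P(z) = 1 - 1.063z.
Stationarity requires all roots to lie outside the unit circle, i.e. |z| > 1 for every root.
This is linear in z: 1 + (-1.063) z = 0  =>  z = -1/(-1.063) = 0.940734,  |z| = 0.940734.
Moduli of all roots: 0.9407.
All moduli strictly greater than 1? No.
Verdict: Not stationary.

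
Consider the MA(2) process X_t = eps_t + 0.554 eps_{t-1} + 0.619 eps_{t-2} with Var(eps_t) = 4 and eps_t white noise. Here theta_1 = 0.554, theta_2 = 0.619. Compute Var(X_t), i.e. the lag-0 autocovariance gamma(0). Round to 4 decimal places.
\gamma(0) = 6.7603

For an MA(q) process X_t = eps_t + sum_i theta_i eps_{t-i} with
Var(eps_t) = sigma^2, the variance is
  gamma(0) = sigma^2 * (1 + sum_i theta_i^2).
  sum_i theta_i^2 = (0.554)^2 + (0.619)^2 = 0.306916 + 0.383161 = 0.690077.
  gamma(0) = 4 * (1 + 0.690077) = 4 * 1.690077 = 6.760308, which rounds to 6.7603.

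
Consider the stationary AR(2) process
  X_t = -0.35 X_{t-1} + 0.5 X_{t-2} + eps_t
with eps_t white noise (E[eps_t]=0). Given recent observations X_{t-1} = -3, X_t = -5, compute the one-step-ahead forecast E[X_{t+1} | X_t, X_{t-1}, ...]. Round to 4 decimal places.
E[X_{t+1} \mid \mathcal F_t] = 0.2500

For an AR(p) model X_t = c + sum_i phi_i X_{t-i} + eps_t, the
one-step-ahead conditional mean is
  E[X_{t+1} | X_t, ...] = c + sum_i phi_i X_{t+1-i}.
Substitute known values:
  E[X_{t+1} | ...] = (-0.35) * (-5) + (0.5) * (-3)
                   = 0.2500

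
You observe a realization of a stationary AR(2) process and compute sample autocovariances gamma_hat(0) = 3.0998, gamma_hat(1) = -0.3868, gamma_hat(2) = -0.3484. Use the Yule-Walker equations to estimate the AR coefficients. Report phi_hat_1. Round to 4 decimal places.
\hat\phi_{1} = -0.1410

The Yule-Walker equations for an AR(p) process read, in matrix form,
  Gamma_p phi = r_p,   with   (Gamma_p)_{ij} = gamma(|i - j|),
                       (r_p)_i = gamma(i),   i,j = 1..p.
Substitute the sample gammas (Toeplitz matrix and right-hand side of size 2):
  Gamma_p = [[3.0998, -0.3868], [-0.3868, 3.0998]]
  r_p     = [-0.3868, -0.3484]
Written out:
  3.0998 phi_1 - 0.3868 phi_2 = -0.3868
  -0.3868 phi_1 + 3.0998 phi_2 = -0.3484
Solve by Cramer's rule:
  det = gamma(0)^2 - gamma(1)^2 = (3.0998)^2 - (-0.3868)^2 = 9.60876004 - 0.14961424 = 9.4591458
  phi_hat_1 = [gamma(1) gamma(0) - gamma(1) gamma(2)] / det = [(-0.3868)(3.0998) - (-0.3868)(-0.3484)] / 9.4591458 = -1.33376376 / 9.4591458 = -0.141
  phi_hat_2 = [gamma(0) gamma(2) - gamma(1)^2] / det = [(3.0998)(-0.3484) - (-0.3868)^2] / 9.4591458 = -1.22958456 / 9.4591458 = -0.13
So phi_hat = [-0.1410, -0.1300].
Therefore phi_hat_1 = -0.1410.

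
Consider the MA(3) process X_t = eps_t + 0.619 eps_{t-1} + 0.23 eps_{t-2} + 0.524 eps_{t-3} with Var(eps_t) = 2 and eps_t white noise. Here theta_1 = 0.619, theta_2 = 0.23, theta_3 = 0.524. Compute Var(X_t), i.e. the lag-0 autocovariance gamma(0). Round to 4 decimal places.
\gamma(0) = 3.4213

For an MA(q) process X_t = eps_t + sum_i theta_i eps_{t-i} with
Var(eps_t) = sigma^2, the variance is
  gamma(0) = sigma^2 * (1 + sum_i theta_i^2).
  sum_i theta_i^2 = (0.619)^2 + (0.23)^2 + (0.524)^2 = 0.383161 + 0.0529 + 0.274576 = 0.710637.
  gamma(0) = 2 * (1 + 0.710637) = 2 * 1.710637 = 3.421274, which rounds to 3.4213.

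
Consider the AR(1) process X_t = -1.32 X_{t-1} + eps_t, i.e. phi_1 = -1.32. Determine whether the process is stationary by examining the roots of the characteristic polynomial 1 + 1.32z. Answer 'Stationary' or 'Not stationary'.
\text{Not stationary}

The AR(p) characteristic polynomial is P(z) = 1 + 1.32z.
Stationarity requires all roots to lie outside the unit circle, i.e. |z| > 1 for every root.
This is linear in z: 1 + (1.32) z = 0  =>  z = -1/(1.32) = -0.757576,  |z| = 0.757576.
Moduli of all roots: 0.7576.
All moduli strictly greater than 1? No.
Verdict: Not stationary.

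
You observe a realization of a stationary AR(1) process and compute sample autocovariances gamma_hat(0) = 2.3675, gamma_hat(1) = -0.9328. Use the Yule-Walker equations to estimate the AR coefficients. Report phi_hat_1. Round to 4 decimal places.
\hat\phi_{1} = -0.3940

The Yule-Walker equations for an AR(p) process read, in matrix form,
  Gamma_p phi = r_p,   with   (Gamma_p)_{ij} = gamma(|i - j|),
                       (r_p)_i = gamma(i),   i,j = 1..p.
Substitute the sample gammas (Toeplitz matrix and right-hand side of size 1):
  Gamma_p = [[2.3675]]
  r_p     = [-0.9328]
With p = 1 this is the single equation gamma(0) phi_1 = gamma(1):
  phi_hat_1 = gamma(1) / gamma(0) = -0.9328 / 2.3675 = -0.3940.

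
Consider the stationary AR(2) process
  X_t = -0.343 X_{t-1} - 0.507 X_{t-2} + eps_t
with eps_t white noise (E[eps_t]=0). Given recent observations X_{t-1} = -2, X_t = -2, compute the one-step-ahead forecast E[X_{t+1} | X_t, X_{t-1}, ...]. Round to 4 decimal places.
E[X_{t+1} \mid \mathcal F_t] = 1.7000

For an AR(p) model X_t = c + sum_i phi_i X_{t-i} + eps_t, the
one-step-ahead conditional mean is
  E[X_{t+1} | X_t, ...] = c + sum_i phi_i X_{t+1-i}.
Substitute known values:
  E[X_{t+1} | ...] = (-0.343) * (-2) + (-0.507) * (-2)
                   = 1.7000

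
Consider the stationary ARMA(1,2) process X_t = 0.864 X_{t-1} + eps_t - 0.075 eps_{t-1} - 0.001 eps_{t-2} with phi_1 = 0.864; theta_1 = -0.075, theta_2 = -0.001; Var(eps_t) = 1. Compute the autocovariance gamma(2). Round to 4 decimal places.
\gamma(2) = 2.5091

Multiply the model equation by X_{t-k} and take expectations. With theta_0 = psi_0 = 1 and psi_j the MA(infinity) weights, this gives
  gamma(k) - sum_i phi_i gamma(k-i) = c_k,
  c_k = sigma^2 * sum_{j=k..q} theta_j psi_{j-k}   (c_k = 0 for k > q),
using gamma(-m) = gamma(m).
psi-weights needed (psi_j = theta_j + sum_i phi_i psi_{j-i}):
  psi_1 = theta_1 + phi_1 = -0.075 + (0.864) = 0.789
  psi_2 = theta_2 + phi_1 psi_1 = -0.001 + (0.864)(0.789) = 0.680696
Right-hand sides:
  c_0 = sigma^2 (1 + theta_1 psi_1 + theta_2 psi_2) = 1 * (1 + (-0.075)(0.789) + (-0.001)(0.680696)) = 1 * 0.940144 = 0.940144
  c_1 = sigma^2 (theta_1 + theta_2 psi_1) = 1 * (-0.075 + (-0.001)(0.789)) = -0.075789
  c_2 = sigma^2 theta_2 = 1 * (-0.001) = -0.001
Equations for k = 0 and k = 1 (AR order 1):
  gamma(0) = phi_1 gamma(1) + c_0
  gamma(1) = phi_1 gamma(0) + c_1
Substituting the second into the first: gamma(0) (1 - phi_1^2) = c_0 + phi_1 c_1, so
  gamma(0) = (c_0 + phi_1 c_1) / (1 - phi_1^2) = (0.940144 + (0.864)(-0.075789)) / (1 - (0.864)^2) = 0.874663 / 0.253504 = 3.450291.
  gamma(1) = phi_1 gamma(0) + c_1 = (0.864)(3.450291) + (-0.075789) = 2.905263.
For k = 2: gamma(2) = phi_1 gamma(1) + c_2
  = (0.864)(2.905263) + (-0.001) = 2.509147.
Therefore gamma(2) = 2.5091 (to 4 decimal places).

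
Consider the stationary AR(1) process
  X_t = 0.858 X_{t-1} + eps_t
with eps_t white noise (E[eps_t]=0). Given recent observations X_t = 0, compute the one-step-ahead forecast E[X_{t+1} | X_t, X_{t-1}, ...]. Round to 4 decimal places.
E[X_{t+1} \mid \mathcal F_t] = 0.0000

For an AR(p) model X_t = c + sum_i phi_i X_{t-i} + eps_t, the
one-step-ahead conditional mean is
  E[X_{t+1} | X_t, ...] = c + sum_i phi_i X_{t+1-i}.
Substitute known values:
  E[X_{t+1} | ...] = (0.858) * (0)
                   = 0.0000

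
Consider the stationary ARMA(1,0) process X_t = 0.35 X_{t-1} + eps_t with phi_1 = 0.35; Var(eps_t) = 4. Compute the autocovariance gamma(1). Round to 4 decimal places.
\gamma(1) = 1.5954

Multiply the model equation by X_{t-k} and take expectations. With theta_0 = psi_0 = 1 and psi_j the MA(infinity) weights, this gives
  gamma(k) - sum_i phi_i gamma(k-i) = c_k,
  c_k = sigma^2 * sum_{j=k..q} theta_j psi_{j-k}   (c_k = 0 for k > q),
using gamma(-m) = gamma(m).
Pure AR (q = 0): c_0 = sigma^2 = 4, c_k = 0 for k >= 1.
Equations for k = 0 and k = 1 (AR order 1):
  gamma(0) = phi_1 gamma(1) + c_0
  gamma(1) = phi_1 gamma(0) + c_1
Substituting the second into the first: gamma(0) (1 - phi_1^2) = c_0 + phi_1 c_1, so
  gamma(0) = c_0 / (1 - phi_1^2) = 4 / (1 - (0.35)^2) = 4 / 0.8775 = 4.558405.
  gamma(1) = phi_1 gamma(0) = (0.35)(4.558405) = 1.595442.
Therefore gamma(1) = 1.5954 (to 4 decimal places).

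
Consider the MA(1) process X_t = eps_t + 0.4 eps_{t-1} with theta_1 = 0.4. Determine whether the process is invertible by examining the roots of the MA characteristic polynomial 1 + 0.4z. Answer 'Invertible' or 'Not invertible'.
\text{Invertible}

The MA(q) characteristic polynomial is P(z) = 1 + 0.4z.
Invertibility requires all roots to lie outside the unit circle, i.e. |z| > 1 for every root.
This is linear in z: 1 + (0.4) z = 0  =>  z = -1/(0.4) = -2.5,  |z| = 2.5.
Moduli of all roots: 2.5000.
All moduli strictly greater than 1? Yes.
Verdict: Invertible.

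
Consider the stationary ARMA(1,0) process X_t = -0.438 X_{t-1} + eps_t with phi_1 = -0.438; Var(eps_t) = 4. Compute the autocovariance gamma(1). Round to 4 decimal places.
\gamma(1) = -2.1679

Multiply the model equation by X_{t-k} and take expectations. With theta_0 = psi_0 = 1 and psi_j the MA(infinity) weights, this gives
  gamma(k) - sum_i phi_i gamma(k-i) = c_k,
  c_k = sigma^2 * sum_{j=k..q} theta_j psi_{j-k}   (c_k = 0 for k > q),
using gamma(-m) = gamma(m).
Pure AR (q = 0): c_0 = sigma^2 = 4, c_k = 0 for k >= 1.
Equations for k = 0 and k = 1 (AR order 1):
  gamma(0) = phi_1 gamma(1) + c_0
  gamma(1) = phi_1 gamma(0) + c_1
Substituting the second into the first: gamma(0) (1 - phi_1^2) = c_0 + phi_1 c_1, so
  gamma(0) = c_0 / (1 - phi_1^2) = 4 / (1 - (-0.438)^2) = 4 / 0.808156 = 4.949539.
  gamma(1) = phi_1 gamma(0) = (-0.438)(4.949539) = -2.167898.
Therefore gamma(1) = -2.1679 (to 4 decimal places).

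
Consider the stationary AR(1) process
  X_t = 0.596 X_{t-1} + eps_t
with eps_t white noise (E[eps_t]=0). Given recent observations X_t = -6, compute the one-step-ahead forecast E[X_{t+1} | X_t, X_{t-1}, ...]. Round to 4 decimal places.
E[X_{t+1} \mid \mathcal F_t] = -3.5760

For an AR(p) model X_t = c + sum_i phi_i X_{t-i} + eps_t, the
one-step-ahead conditional mean is
  E[X_{t+1} | X_t, ...] = c + sum_i phi_i X_{t+1-i}.
Substitute known values:
  E[X_{t+1} | ...] = (0.596) * (-6)
                   = -3.5760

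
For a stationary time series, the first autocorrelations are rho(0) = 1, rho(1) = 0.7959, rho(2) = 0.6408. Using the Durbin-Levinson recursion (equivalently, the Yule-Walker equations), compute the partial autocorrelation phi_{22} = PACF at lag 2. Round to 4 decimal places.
\phi_{22} = 0.0200

The PACF at lag k is phi_{kk}, the last component of the solution
to the Yule-Walker system G_k phi = r_k where
  (G_k)_{ij} = rho(|i - j|), (r_k)_i = rho(i), i,j = 1..k.
Equivalently, Durbin-Levinson gives phi_{kk} iteratively:
  phi_{11} = rho(1)
  phi_{kk} = [rho(k) - sum_{j=1..k-1} phi_{k-1,j} rho(k-j)]
            / [1 - sum_{j=1..k-1} phi_{k-1,j} rho(j)],
  phi_{k,j} = phi_{k-1,j} - phi_{kk} phi_{k-1,k-j},  j = 1..k-1.
Step k = 1:
  phi_11 = rho(1) = 0.7959.
Step k = 2:
  phi_22 = [rho(2) - phi_11 rho(1)] / [1 - phi_11 rho(1)] = [0.6408 - (0.7959)(0.7959)] / [1 - (0.7959)(0.7959)]
         = 0.00734319 / 0.36654319 = 0.02.
Therefore phi_{22} = 0.0200.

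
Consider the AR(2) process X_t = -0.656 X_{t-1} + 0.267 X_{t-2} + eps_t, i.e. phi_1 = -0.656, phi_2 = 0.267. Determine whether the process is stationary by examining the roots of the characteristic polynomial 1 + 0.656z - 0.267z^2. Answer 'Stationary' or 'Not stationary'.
\text{Stationary}

The AR(p) characteristic polynomial is P(z) = 1 + 0.656z - 0.267z^2.
Stationarity requires all roots to lie outside the unit circle, i.e. |z| > 1 for every root.
Set 1 + (0.656) z + (-0.267) z^2 = 0, i.e. a z^2 + b z + c = 0 with a = -0.267, b = 0.656, c = 1.
Discriminant D = b^2 - 4ac = (0.656)^2 - 4*(-0.267)*1 = 0.430336 - (-1.068) = 1.498336.
D >= 0, so the roots are real: z = (-b +/- sqrt(D)) / (2a) = (-0.656 +/- 1.224065) / (-0.534).
  z_1 = (-0.656 + 1.224065) / (-0.534) = -1.0638,   |z_1| = 1.0638.
  z_2 = (-0.656 - 1.224065) / (-0.534) = 3.5207,   |z_2| = 3.5207.
Moduli of all roots: 1.0638, 3.5207.
All moduli strictly greater than 1? Yes.
Verdict: Stationary.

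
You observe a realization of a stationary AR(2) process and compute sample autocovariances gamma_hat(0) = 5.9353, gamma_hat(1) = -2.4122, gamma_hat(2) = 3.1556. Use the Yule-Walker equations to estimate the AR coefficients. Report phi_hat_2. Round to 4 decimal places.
\hat\phi_{2} = 0.4390

The Yule-Walker equations for an AR(p) process read, in matrix form,
  Gamma_p phi = r_p,   with   (Gamma_p)_{ij} = gamma(|i - j|),
                       (r_p)_i = gamma(i),   i,j = 1..p.
Substitute the sample gammas (Toeplitz matrix and right-hand side of size 2):
  Gamma_p = [[5.9353, -2.4122], [-2.4122, 5.9353]]
  r_p     = [-2.4122, 3.1556]
Written out:
  5.9353 phi_1 - 2.4122 phi_2 = -2.4122
  -2.4122 phi_1 + 5.9353 phi_2 = 3.1556
Solve by Cramer's rule:
  det = gamma(0)^2 - gamma(1)^2 = (5.9353)^2 - (-2.4122)^2 = 35.22778609 - 5.81870884 = 29.40907725
  phi_hat_1 = [gamma(1) gamma(0) - gamma(1) gamma(2)] / det = [(-2.4122)(5.9353) - (-2.4122)(3.1556)] / 29.40907725 = -6.70519234 / 29.40907725 = -0.228
  phi_hat_2 = [gamma(0) gamma(2) - gamma(1)^2] / det = [(5.9353)(3.1556) - (-2.4122)^2] / 29.40907725 = 12.91072384 / 29.40907725 = 0.439
So phi_hat = [-0.2280, 0.4390].
Therefore phi_hat_2 = 0.4390.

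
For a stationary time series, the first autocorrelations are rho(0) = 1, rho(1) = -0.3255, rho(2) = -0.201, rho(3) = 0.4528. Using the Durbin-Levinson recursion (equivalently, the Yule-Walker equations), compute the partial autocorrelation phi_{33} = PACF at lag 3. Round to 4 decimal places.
\phi_{33} = 0.3210

The PACF at lag k is phi_{kk}, the last component of the solution
to the Yule-Walker system G_k phi = r_k where
  (G_k)_{ij} = rho(|i - j|), (r_k)_i = rho(i), i,j = 1..k.
Equivalently, Durbin-Levinson gives phi_{kk} iteratively:
  phi_{11} = rho(1)
  phi_{kk} = [rho(k) - sum_{j=1..k-1} phi_{k-1,j} rho(k-j)]
            / [1 - sum_{j=1..k-1} phi_{k-1,j} rho(j)],
  phi_{k,j} = phi_{k-1,j} - phi_{kk} phi_{k-1,k-j},  j = 1..k-1.
Step k = 1:
  phi_11 = rho(1) = -0.3255.
Step k = 2:
  phi_22 = [rho(2) - phi_11 rho(1)] / [1 - phi_11 rho(1)] = [-0.201 - (-0.3255)(-0.3255)] / [1 - (-0.3255)(-0.3255)]
         = -0.30695025 / 0.89404975 = -0.343326.
  Update: phi_21 = phi_11 - phi_22 phi_11 = -0.3255 - (-0.343326)(-0.3255) = -0.437253.
Step k = 3:
  phi_33 = [rho(3) - phi_21 rho(2) - phi_22 rho(1)] / [1 - phi_21 rho(1) - phi_22 rho(2)]
    numerator   = 0.4528 - (-0.437253)(-0.201) - (-0.343326)(-0.3255) = 0.25315973
    denominator = 1 - (-0.437253)(-0.3255) - (-0.343326)(-0.201) = 0.78866584
  phi_33 = 0.25315973 / 0.78866584 = 0.321.
Therefore phi_{33} = 0.3210.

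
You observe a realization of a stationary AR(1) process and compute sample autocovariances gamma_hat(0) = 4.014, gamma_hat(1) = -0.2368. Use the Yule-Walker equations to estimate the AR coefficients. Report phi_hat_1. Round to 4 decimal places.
\hat\phi_{1} = -0.0590

The Yule-Walker equations for an AR(p) process read, in matrix form,
  Gamma_p phi = r_p,   with   (Gamma_p)_{ij} = gamma(|i - j|),
                       (r_p)_i = gamma(i),   i,j = 1..p.
Substitute the sample gammas (Toeplitz matrix and right-hand side of size 1):
  Gamma_p = [[4.014]]
  r_p     = [-0.2368]
With p = 1 this is the single equation gamma(0) phi_1 = gamma(1):
  phi_hat_1 = gamma(1) / gamma(0) = -0.2368 / 4.014 = -0.0590.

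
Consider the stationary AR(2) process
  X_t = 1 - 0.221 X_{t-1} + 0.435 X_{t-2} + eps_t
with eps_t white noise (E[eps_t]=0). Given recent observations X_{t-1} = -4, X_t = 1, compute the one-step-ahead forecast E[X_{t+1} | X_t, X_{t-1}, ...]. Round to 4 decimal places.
E[X_{t+1} \mid \mathcal F_t] = -0.9610

For an AR(p) model X_t = c + sum_i phi_i X_{t-i} + eps_t, the
one-step-ahead conditional mean is
  E[X_{t+1} | X_t, ...] = c + sum_i phi_i X_{t+1-i}.
Substitute known values:
  E[X_{t+1} | ...] = 1 + (-0.221) * (1) + (0.435) * (-4)
                   = -0.9610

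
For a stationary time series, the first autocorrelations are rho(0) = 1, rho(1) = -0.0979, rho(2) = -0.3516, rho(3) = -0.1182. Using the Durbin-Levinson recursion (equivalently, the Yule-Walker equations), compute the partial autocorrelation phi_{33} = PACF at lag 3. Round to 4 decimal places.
\phi_{33} = -0.2339

The PACF at lag k is phi_{kk}, the last component of the solution
to the Yule-Walker system G_k phi = r_k where
  (G_k)_{ij} = rho(|i - j|), (r_k)_i = rho(i), i,j = 1..k.
Equivalently, Durbin-Levinson gives phi_{kk} iteratively:
  phi_{11} = rho(1)
  phi_{kk} = [rho(k) - sum_{j=1..k-1} phi_{k-1,j} rho(k-j)]
            / [1 - sum_{j=1..k-1} phi_{k-1,j} rho(j)],
  phi_{k,j} = phi_{k-1,j} - phi_{kk} phi_{k-1,k-j},  j = 1..k-1.
Step k = 1:
  phi_11 = rho(1) = -0.0979.
Step k = 2:
  phi_22 = [rho(2) - phi_11 rho(1)] / [1 - phi_11 rho(1)] = [-0.3516 - (-0.0979)(-0.0979)] / [1 - (-0.0979)(-0.0979)]
         = -0.36118441 / 0.99041559 = -0.36468.
  Update: phi_21 = phi_11 - phi_22 phi_11 = -0.0979 - (-0.36468)(-0.0979) = -0.133602.
Step k = 3:
  phi_33 = [rho(3) - phi_21 rho(2) - phi_22 rho(1)] / [1 - phi_21 rho(1) - phi_22 rho(2)]
    numerator   = -0.1182 - (-0.133602)(-0.3516) - (-0.36468)(-0.0979) = -0.20087665
    denominator = 1 - (-0.133602)(-0.0979) - (-0.36468)(-0.3516) = 0.85869899
  phi_33 = -0.20087665 / 0.85869899 = -0.2339.
Therefore phi_{33} = -0.2339.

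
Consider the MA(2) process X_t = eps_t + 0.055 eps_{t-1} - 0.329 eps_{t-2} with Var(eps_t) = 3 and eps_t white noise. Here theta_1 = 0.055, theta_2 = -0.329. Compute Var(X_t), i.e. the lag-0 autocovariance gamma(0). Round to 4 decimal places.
\gamma(0) = 3.3338

For an MA(q) process X_t = eps_t + sum_i theta_i eps_{t-i} with
Var(eps_t) = sigma^2, the variance is
  gamma(0) = sigma^2 * (1 + sum_i theta_i^2).
  sum_i theta_i^2 = (0.055)^2 + (-0.329)^2 = 0.003025 + 0.108241 = 0.111266.
  gamma(0) = 3 * (1 + 0.111266) = 3 * 1.111266 = 3.333798, which rounds to 3.3338.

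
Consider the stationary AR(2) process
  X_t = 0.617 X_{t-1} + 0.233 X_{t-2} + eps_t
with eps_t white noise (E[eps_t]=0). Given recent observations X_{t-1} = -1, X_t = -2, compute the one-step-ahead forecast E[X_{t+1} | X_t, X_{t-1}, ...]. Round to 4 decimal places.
E[X_{t+1} \mid \mathcal F_t] = -1.4670

For an AR(p) model X_t = c + sum_i phi_i X_{t-i} + eps_t, the
one-step-ahead conditional mean is
  E[X_{t+1} | X_t, ...] = c + sum_i phi_i X_{t+1-i}.
Substitute known values:
  E[X_{t+1} | ...] = (0.617) * (-2) + (0.233) * (-1)
                   = -1.4670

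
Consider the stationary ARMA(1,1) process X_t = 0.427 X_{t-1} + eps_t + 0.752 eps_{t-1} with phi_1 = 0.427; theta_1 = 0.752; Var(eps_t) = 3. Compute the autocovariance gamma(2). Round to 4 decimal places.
\gamma(2) = 2.4402

Multiply the model equation by X_{t-k} and take expectations. With theta_0 = psi_0 = 1 and psi_j the MA(infinity) weights, this gives
  gamma(k) - sum_i phi_i gamma(k-i) = c_k,
  c_k = sigma^2 * sum_{j=k..q} theta_j psi_{j-k}   (c_k = 0 for k > q),
using gamma(-m) = gamma(m).
psi-weights needed (psi_j = theta_j + sum_i phi_i psi_{j-i}):
  psi_1 = theta_1 + phi_1 = 0.752 + (0.427) = 1.179
Right-hand sides:
  c_0 = sigma^2 (1 + theta_1 psi_1) = 3 * (1 + (0.752)(1.179)) = 3 * 1.886608 = 5.659824
  c_1 = sigma^2 theta_1 = 3 * (0.752) = 2.256
  c_2 = 0
Equations for k = 0 and k = 1 (AR order 1):
  gamma(0) = phi_1 gamma(1) + c_0
  gamma(1) = phi_1 gamma(0) + c_1
Substituting the second into the first: gamma(0) (1 - phi_1^2) = c_0 + phi_1 c_1, so
  gamma(0) = (c_0 + phi_1 c_1) / (1 - phi_1^2) = (5.659824 + (0.427)(2.256)) / (1 - (0.427)^2) = 6.623136 / 0.817671 = 8.100001.
  gamma(1) = phi_1 gamma(0) + c_1 = (0.427)(8.100001) + (2.256) = 5.7147.
For k = 2 (> q): gamma(2) = phi_1 gamma(1) = (0.427)(5.7147) = 2.440177.
Therefore gamma(2) = 2.4402 (to 4 decimal places).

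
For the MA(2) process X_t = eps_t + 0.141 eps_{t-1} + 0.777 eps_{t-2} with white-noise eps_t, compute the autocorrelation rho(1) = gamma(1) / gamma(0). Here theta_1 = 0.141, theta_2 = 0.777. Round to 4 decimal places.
\rho(1) = 0.1543

For an MA(q) process with theta_0 = 1, the autocovariance is
  gamma(k) = sigma^2 * sum_{i=0..q-k} theta_i * theta_{i+k},
and rho(k) = gamma(k) / gamma(0). Sigma^2 cancels.
  numerator   = (1)*(0.141) + (0.141)*(0.777) = 0.250557.
  denominator = (1)^2 + (0.141)^2 + (0.777)^2 = 1.62361.
  rho(1) = 0.250557 / 1.62361 = 0.1543.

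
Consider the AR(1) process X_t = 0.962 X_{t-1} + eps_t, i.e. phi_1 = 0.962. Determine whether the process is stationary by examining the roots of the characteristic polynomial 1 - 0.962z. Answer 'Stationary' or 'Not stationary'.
\text{Stationary}

The AR(p) characteristic polynomial is P(z) = 1 - 0.962z.
Stationarity requires all roots to lie outside the unit circle, i.e. |z| > 1 for every root.
This is linear in z: 1 + (-0.962) z = 0  =>  z = -1/(-0.962) = 1.039501,  |z| = 1.039501.
Moduli of all roots: 1.0395.
All moduli strictly greater than 1? Yes.
Verdict: Stationary.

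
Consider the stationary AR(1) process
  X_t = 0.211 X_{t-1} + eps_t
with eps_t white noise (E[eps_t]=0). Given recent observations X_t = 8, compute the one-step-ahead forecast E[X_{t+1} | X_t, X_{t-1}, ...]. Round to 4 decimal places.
E[X_{t+1} \mid \mathcal F_t] = 1.6880

For an AR(p) model X_t = c + sum_i phi_i X_{t-i} + eps_t, the
one-step-ahead conditional mean is
  E[X_{t+1} | X_t, ...] = c + sum_i phi_i X_{t+1-i}.
Substitute known values:
  E[X_{t+1} | ...] = (0.211) * (8)
                   = 1.6880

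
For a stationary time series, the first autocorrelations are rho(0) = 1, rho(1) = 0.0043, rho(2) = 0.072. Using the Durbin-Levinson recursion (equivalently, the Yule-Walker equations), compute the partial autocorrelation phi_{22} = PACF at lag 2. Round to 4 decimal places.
\phi_{22} = 0.0720

The PACF at lag k is phi_{kk}, the last component of the solution
to the Yule-Walker system G_k phi = r_k where
  (G_k)_{ij} = rho(|i - j|), (r_k)_i = rho(i), i,j = 1..k.
Equivalently, Durbin-Levinson gives phi_{kk} iteratively:
  phi_{11} = rho(1)
  phi_{kk} = [rho(k) - sum_{j=1..k-1} phi_{k-1,j} rho(k-j)]
            / [1 - sum_{j=1..k-1} phi_{k-1,j} rho(j)],
  phi_{k,j} = phi_{k-1,j} - phi_{kk} phi_{k-1,k-j},  j = 1..k-1.
Step k = 1:
  phi_11 = rho(1) = 0.0043.
Step k = 2:
  phi_22 = [rho(2) - phi_11 rho(1)] / [1 - phi_11 rho(1)] = [0.072 - (0.0043)(0.0043)] / [1 - (0.0043)(0.0043)]
         = 0.07198151 / 0.99998151 = 0.072.
Therefore phi_{22} = 0.0720.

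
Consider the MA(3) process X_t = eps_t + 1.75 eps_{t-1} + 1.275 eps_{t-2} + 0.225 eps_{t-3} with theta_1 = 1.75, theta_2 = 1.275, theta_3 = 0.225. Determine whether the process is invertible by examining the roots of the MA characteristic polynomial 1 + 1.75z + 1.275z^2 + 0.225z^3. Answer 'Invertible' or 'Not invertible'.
\text{Invertible}

The MA(q) characteristic polynomial is P(z) = 1 + 1.75z + 1.275z^2 + 0.225z^3.
Invertibility requires all roots to lie outside the unit circle, i.e. |z| > 1 for every root.
Degree 3: look for a simple real root z0 first, then factor out (1 - z/z0) and solve the remaining quadratic.
Testing z0 = -4: P(-4) = 1 + (1.75)(-4) + (1.275)(-4)^2 + (0.225)(-4)^3
  = 1 + (-7) + (20.4) + (-14.4) = 0.  So z_0 = -4 is a root, |z_0| = 4.
Divide out the factor (1 + 0.25 z) = (1 - z/z0) (since 1/z0 = -0.25):
  P(z) = (1 + 0.25 z)(1 + (1.5) z + (0.9) z^2)
  [check: z-coef 1.5 - (-0.25) = 1.75; z^2-coef 0.9 - (-0.25)(1.5) = 1.275; z^3-coef -(-0.25)(0.9) = 0.225.]
Remaining roots from the quadratic factor 1 + (1.5) z + (0.9) z^2:
  Set 1 + (1.5) z + (0.9) z^2 = 0, i.e. a z^2 + b z + c = 0 with a = 0.9, b = 1.5, c = 1.
  Discriminant D = b^2 - 4ac = (1.5)^2 - 4*(0.9)*1 = 2.25 - (3.6) = -1.35.
  D < 0, so the roots are the complex-conjugate pair z = (-b +/- i sqrt(-D)) / (2a) = -0.8333 +/- 0.6455i.
  For a conjugate pair |z|^2 = z * conj(z) = (product of roots) = c/a = 1/(0.9) = 1.111111, so |z| = sqrt(1.111111) = 1.0541 for both roots.
Moduli of all roots: 4.0000, 1.0541, 1.0541.
All moduli strictly greater than 1? Yes.
Verdict: Invertible.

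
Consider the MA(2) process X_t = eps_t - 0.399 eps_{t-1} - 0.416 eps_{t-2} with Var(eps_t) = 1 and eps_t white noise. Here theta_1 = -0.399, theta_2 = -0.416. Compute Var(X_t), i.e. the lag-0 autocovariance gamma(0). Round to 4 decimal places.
\gamma(0) = 1.3323

For an MA(q) process X_t = eps_t + sum_i theta_i eps_{t-i} with
Var(eps_t) = sigma^2, the variance is
  gamma(0) = sigma^2 * (1 + sum_i theta_i^2).
  sum_i theta_i^2 = (-0.399)^2 + (-0.416)^2 = 0.159201 + 0.173056 = 0.332257.
  gamma(0) = 1 * (1 + 0.332257) = 1 * 1.332257 = 1.332257, which rounds to 1.3323.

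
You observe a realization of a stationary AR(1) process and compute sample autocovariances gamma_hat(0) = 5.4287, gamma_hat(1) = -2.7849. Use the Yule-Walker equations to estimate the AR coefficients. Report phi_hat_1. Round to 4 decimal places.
\hat\phi_{1} = -0.5130

The Yule-Walker equations for an AR(p) process read, in matrix form,
  Gamma_p phi = r_p,   with   (Gamma_p)_{ij} = gamma(|i - j|),
                       (r_p)_i = gamma(i),   i,j = 1..p.
Substitute the sample gammas (Toeplitz matrix and right-hand side of size 1):
  Gamma_p = [[5.4287]]
  r_p     = [-2.7849]
With p = 1 this is the single equation gamma(0) phi_1 = gamma(1):
  phi_hat_1 = gamma(1) / gamma(0) = -2.7849 / 5.4287 = -0.5130.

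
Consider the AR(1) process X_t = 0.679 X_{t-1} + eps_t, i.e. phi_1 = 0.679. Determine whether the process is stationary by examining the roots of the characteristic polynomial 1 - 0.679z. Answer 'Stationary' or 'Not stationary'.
\text{Stationary}

The AR(p) characteristic polynomial is P(z) = 1 - 0.679z.
Stationarity requires all roots to lie outside the unit circle, i.e. |z| > 1 for every root.
This is linear in z: 1 + (-0.679) z = 0  =>  z = -1/(-0.679) = 1.472754,  |z| = 1.472754.
Moduli of all roots: 1.4728.
All moduli strictly greater than 1? Yes.
Verdict: Stationary.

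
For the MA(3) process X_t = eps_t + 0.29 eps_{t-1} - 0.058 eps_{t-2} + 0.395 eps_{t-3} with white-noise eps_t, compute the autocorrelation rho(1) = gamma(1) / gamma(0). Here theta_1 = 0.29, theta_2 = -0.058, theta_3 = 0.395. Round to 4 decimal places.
\rho(1) = 0.2013

For an MA(q) process with theta_0 = 1, the autocovariance is
  gamma(k) = sigma^2 * sum_{i=0..q-k} theta_i * theta_{i+k},
and rho(k) = gamma(k) / gamma(0). Sigma^2 cancels.
  numerator   = (1)*(0.29) + (0.29)*(-0.058) + (-0.058)*(0.395) = 0.25027.
  denominator = (1)^2 + (0.29)^2 + (-0.058)^2 + (0.395)^2 = 1.243489.
  rho(1) = 0.25027 / 1.243489 = 0.2013.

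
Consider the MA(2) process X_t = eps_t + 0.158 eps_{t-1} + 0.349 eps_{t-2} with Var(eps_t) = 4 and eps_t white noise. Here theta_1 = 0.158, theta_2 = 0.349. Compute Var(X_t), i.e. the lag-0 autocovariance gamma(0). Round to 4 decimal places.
\gamma(0) = 4.5871

For an MA(q) process X_t = eps_t + sum_i theta_i eps_{t-i} with
Var(eps_t) = sigma^2, the variance is
  gamma(0) = sigma^2 * (1 + sum_i theta_i^2).
  sum_i theta_i^2 = (0.158)^2 + (0.349)^2 = 0.024964 + 0.121801 = 0.146765.
  gamma(0) = 4 * (1 + 0.146765) = 4 * 1.146765 = 4.58706, which rounds to 4.5871.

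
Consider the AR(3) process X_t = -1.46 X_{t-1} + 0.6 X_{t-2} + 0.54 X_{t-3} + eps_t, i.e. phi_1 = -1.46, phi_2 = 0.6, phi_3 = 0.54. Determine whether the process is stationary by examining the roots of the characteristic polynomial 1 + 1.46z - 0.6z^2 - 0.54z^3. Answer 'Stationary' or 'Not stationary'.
\text{Not stationary}

The AR(p) characteristic polynomial is P(z) = 1 + 1.46z - 0.6z^2 - 0.54z^3.
Stationarity requires all roots to lie outside the unit circle, i.e. |z| > 1 for every root.
Degree 3: look for a simple real root z0 first, then factor out (1 - z/z0) and solve the remaining quadratic.
Testing z0 = -2: P(-2) = 1 + (1.46)(-2) + (-0.6)(-2)^2 + (-0.54)(-2)^3
  = 1 + (-2.92) + (-2.4) + (4.32) = 0.  So z_0 = -2 is a root, |z_0| = 2.
Divide out the factor (1 + 0.5 z) = (1 - z/z0) (since 1/z0 = -0.5):
  P(z) = (1 + 0.5 z)(1 + (0.96) z + (-1.08) z^2)
  [check: z-coef 0.96 - (-0.5) = 1.46; z^2-coef -1.08 - (-0.5)(0.96) = -0.6; z^3-coef -(-0.5)(-1.08) = -0.54.]
Remaining roots from the quadratic factor 1 + (0.96) z + (-1.08) z^2:
  Set 1 + (0.96) z + (-1.08) z^2 = 0, i.e. a z^2 + b z + c = 0 with a = -1.08, b = 0.96, c = 1.
  Discriminant D = b^2 - 4ac = (0.96)^2 - 4*(-1.08)*1 = 0.9216 - (-4.32) = 5.2416.
  D >= 0, so the roots are real: z = (-b +/- sqrt(D)) / (2a) = (-0.96 +/- 2.289454) / (-2.16).
    z_1 = (-0.96 + 2.289454) / (-2.16) = -0.6155,   |z_1| = 0.6155.
    z_2 = (-0.96 - 2.289454) / (-2.16) = 1.5044,   |z_2| = 1.5044.
Moduli of all roots: 2.0000, 0.6155, 1.5044.
All moduli strictly greater than 1? No.
Verdict: Not stationary.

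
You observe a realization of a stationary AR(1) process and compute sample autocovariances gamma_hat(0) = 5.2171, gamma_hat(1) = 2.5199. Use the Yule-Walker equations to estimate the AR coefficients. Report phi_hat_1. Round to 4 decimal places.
\hat\phi_{1} = 0.4830

The Yule-Walker equations for an AR(p) process read, in matrix form,
  Gamma_p phi = r_p,   with   (Gamma_p)_{ij} = gamma(|i - j|),
                       (r_p)_i = gamma(i),   i,j = 1..p.
Substitute the sample gammas (Toeplitz matrix and right-hand side of size 1):
  Gamma_p = [[5.2171]]
  r_p     = [2.5199]
With p = 1 this is the single equation gamma(0) phi_1 = gamma(1):
  phi_hat_1 = gamma(1) / gamma(0) = 2.5199 / 5.2171 = 0.4830.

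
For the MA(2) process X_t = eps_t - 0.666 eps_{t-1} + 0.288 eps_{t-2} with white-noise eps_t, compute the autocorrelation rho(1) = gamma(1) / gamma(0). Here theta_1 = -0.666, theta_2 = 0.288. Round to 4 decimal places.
\rho(1) = -0.5619

For an MA(q) process with theta_0 = 1, the autocovariance is
  gamma(k) = sigma^2 * sum_{i=0..q-k} theta_i * theta_{i+k},
and rho(k) = gamma(k) / gamma(0). Sigma^2 cancels.
  numerator   = (1)*(-0.666) + (-0.666)*(0.288) = -0.857808.
  denominator = (1)^2 + (-0.666)^2 + (0.288)^2 = 1.5265.
  rho(1) = -0.857808 / 1.5265 = -0.5619.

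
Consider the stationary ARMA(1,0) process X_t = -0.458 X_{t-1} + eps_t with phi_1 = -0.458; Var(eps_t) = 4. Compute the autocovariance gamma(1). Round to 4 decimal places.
\gamma(1) = -2.3183

Multiply the model equation by X_{t-k} and take expectations. With theta_0 = psi_0 = 1 and psi_j the MA(infinity) weights, this gives
  gamma(k) - sum_i phi_i gamma(k-i) = c_k,
  c_k = sigma^2 * sum_{j=k..q} theta_j psi_{j-k}   (c_k = 0 for k > q),
using gamma(-m) = gamma(m).
Pure AR (q = 0): c_0 = sigma^2 = 4, c_k = 0 for k >= 1.
Equations for k = 0 and k = 1 (AR order 1):
  gamma(0) = phi_1 gamma(1) + c_0
  gamma(1) = phi_1 gamma(0) + c_1
Substituting the second into the first: gamma(0) (1 - phi_1^2) = c_0 + phi_1 c_1, so
  gamma(0) = c_0 / (1 - phi_1^2) = 4 / (1 - (-0.458)^2) = 4 / 0.790236 = 5.061779.
  gamma(1) = phi_1 gamma(0) = (-0.458)(5.061779) = -2.318295.
Therefore gamma(1) = -2.3183 (to 4 decimal places).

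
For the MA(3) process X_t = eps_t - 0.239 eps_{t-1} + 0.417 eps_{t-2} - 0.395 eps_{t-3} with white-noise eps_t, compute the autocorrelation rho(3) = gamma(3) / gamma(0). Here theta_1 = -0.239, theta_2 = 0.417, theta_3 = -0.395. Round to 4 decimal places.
\rho(3) = -0.2848

For an MA(q) process with theta_0 = 1, the autocovariance is
  gamma(k) = sigma^2 * sum_{i=0..q-k} theta_i * theta_{i+k},
and rho(k) = gamma(k) / gamma(0). Sigma^2 cancels.
  numerator   = (1)*(-0.395) = -0.395.
  denominator = (1)^2 + (-0.239)^2 + (0.417)^2 + (-0.395)^2 = 1.387035.
  rho(3) = -0.395 / 1.387035 = -0.2848.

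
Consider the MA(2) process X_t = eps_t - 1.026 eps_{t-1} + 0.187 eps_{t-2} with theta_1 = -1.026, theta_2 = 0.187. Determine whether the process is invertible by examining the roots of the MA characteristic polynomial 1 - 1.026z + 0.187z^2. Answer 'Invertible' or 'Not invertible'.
\text{Invertible}

The MA(q) characteristic polynomial is P(z) = 1 - 1.026z + 0.187z^2.
Invertibility requires all roots to lie outside the unit circle, i.e. |z| > 1 for every root.
Set 1 + (-1.026) z + (0.187) z^2 = 0, i.e. a z^2 + b z + c = 0 with a = 0.187, b = -1.026, c = 1.
Discriminant D = b^2 - 4ac = (-1.026)^2 - 4*(0.187)*1 = 1.052676 - (0.748) = 0.304676.
D >= 0, so the roots are real: z = (-b +/- sqrt(D)) / (2a) = (1.026 +/- 0.551975) / (0.374).
  z_1 = (1.026 + 0.551975) / (0.374) = 4.2192,   |z_1| = 4.2192.
  z_2 = (1.026 - 0.551975) / (0.374) = 1.2674,   |z_2| = 1.2674.
Moduli of all roots: 4.2192, 1.2674.
All moduli strictly greater than 1? Yes.
Verdict: Invertible.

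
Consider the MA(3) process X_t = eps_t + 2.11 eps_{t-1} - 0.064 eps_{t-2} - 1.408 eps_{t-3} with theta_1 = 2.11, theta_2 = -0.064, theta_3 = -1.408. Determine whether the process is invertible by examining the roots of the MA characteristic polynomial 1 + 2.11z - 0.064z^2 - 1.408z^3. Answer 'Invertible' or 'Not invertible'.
\text{Not invertible}

The MA(q) characteristic polynomial is P(z) = 1 + 2.11z - 0.064z^2 - 1.408z^3.
Invertibility requires all roots to lie outside the unit circle, i.e. |z| > 1 for every root.
Degree 3: look for a simple real root z0 first, then factor out (1 - z/z0) and solve the remaining quadratic.
Testing z0 = -0.625: P(-0.625) = 1 + (2.11)(-0.625) + (-0.064)(-0.625)^2 + (-1.408)(-0.625)^3
  = 1 + (-1.31875) + (-0.025) + (0.34375) = 0.  So z_0 = -0.625 is a root, |z_0| = 0.625.
Divide out the factor (1 + 1.6 z) = (1 - z/z0) (since 1/z0 = -1.6):
  P(z) = (1 + 1.6 z)(1 + (0.51) z + (-0.88) z^2)
  [check: z-coef 0.51 - (-1.6) = 2.11; z^2-coef -0.88 - (-1.6)(0.51) = -0.064; z^3-coef -(-1.6)(-0.88) = -1.408.]
Remaining roots from the quadratic factor 1 + (0.51) z + (-0.88) z^2:
  Set 1 + (0.51) z + (-0.88) z^2 = 0, i.e. a z^2 + b z + c = 0 with a = -0.88, b = 0.51, c = 1.
  Discriminant D = b^2 - 4ac = (0.51)^2 - 4*(-0.88)*1 = 0.2601 - (-3.52) = 3.7801.
  D >= 0, so the roots are real: z = (-b +/- sqrt(D)) / (2a) = (-0.51 +/- 1.944248) / (-1.76).
    z_1 = (-0.51 + 1.944248) / (-1.76) = -0.8149,   |z_1| = 0.8149.
    z_2 = (-0.51 - 1.944248) / (-1.76) = 1.3945,   |z_2| = 1.3945.
Moduli of all roots: 0.6250, 0.8149, 1.3945.
All moduli strictly greater than 1? No.
Verdict: Not invertible.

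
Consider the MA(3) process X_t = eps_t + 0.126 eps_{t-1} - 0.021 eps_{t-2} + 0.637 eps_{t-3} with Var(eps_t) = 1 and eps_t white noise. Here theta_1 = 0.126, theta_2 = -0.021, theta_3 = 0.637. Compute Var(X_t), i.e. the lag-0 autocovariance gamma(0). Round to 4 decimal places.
\gamma(0) = 1.4221

For an MA(q) process X_t = eps_t + sum_i theta_i eps_{t-i} with
Var(eps_t) = sigma^2, the variance is
  gamma(0) = sigma^2 * (1 + sum_i theta_i^2).
  sum_i theta_i^2 = (0.126)^2 + (-0.021)^2 + (0.637)^2 = 0.015876 + 0.000441 + 0.405769 = 0.422086.
  gamma(0) = 1 * (1 + 0.422086) = 1 * 1.422086 = 1.422086, which rounds to 1.4221.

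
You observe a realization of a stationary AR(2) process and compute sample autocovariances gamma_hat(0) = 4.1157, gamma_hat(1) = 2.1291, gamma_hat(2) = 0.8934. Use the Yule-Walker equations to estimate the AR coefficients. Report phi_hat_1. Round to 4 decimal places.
\hat\phi_{1} = 0.5530

The Yule-Walker equations for an AR(p) process read, in matrix form,
  Gamma_p phi = r_p,   with   (Gamma_p)_{ij} = gamma(|i - j|),
                       (r_p)_i = gamma(i),   i,j = 1..p.
Substitute the sample gammas (Toeplitz matrix and right-hand side of size 2):
  Gamma_p = [[4.1157, 2.1291], [2.1291, 4.1157]]
  r_p     = [2.1291, 0.8934]
Written out:
  4.1157 phi_1 + 2.1291 phi_2 = 2.1291
  2.1291 phi_1 + 4.1157 phi_2 = 0.8934
Solve by Cramer's rule:
  det = gamma(0)^2 - gamma(1)^2 = (4.1157)^2 - (2.1291)^2 = 16.93898649 - 4.53306681 = 12.40591968
  phi_hat_1 = [gamma(1) gamma(0) - gamma(1) gamma(2)] / det = [(2.1291)(4.1157) - (2.1291)(0.8934)] / 12.40591968 = 6.86059893 / 12.40591968 = 0.553
  phi_hat_2 = [gamma(0) gamma(2) - gamma(1)^2] / det = [(4.1157)(0.8934) - (2.1291)^2] / 12.40591968 = -0.85610043 / 12.40591968 = -0.069
So phi_hat = [0.5530, -0.0690].
Therefore phi_hat_1 = 0.5530.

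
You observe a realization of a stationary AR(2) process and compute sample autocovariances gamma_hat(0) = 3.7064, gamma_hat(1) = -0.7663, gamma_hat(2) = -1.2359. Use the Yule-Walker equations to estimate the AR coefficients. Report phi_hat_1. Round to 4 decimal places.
\hat\phi_{1} = -0.2880

The Yule-Walker equations for an AR(p) process read, in matrix form,
  Gamma_p phi = r_p,   with   (Gamma_p)_{ij} = gamma(|i - j|),
                       (r_p)_i = gamma(i),   i,j = 1..p.
Substitute the sample gammas (Toeplitz matrix and right-hand side of size 2):
  Gamma_p = [[3.7064, -0.7663], [-0.7663, 3.7064]]
  r_p     = [-0.7663, -1.2359]
Written out:
  3.7064 phi_1 - 0.7663 phi_2 = -0.7663
  -0.7663 phi_1 + 3.7064 phi_2 = -1.2359
Solve by Cramer's rule:
  det = gamma(0)^2 - gamma(1)^2 = (3.7064)^2 - (-0.7663)^2 = 13.73740096 - 0.58721569 = 13.15018527
  phi_hat_1 = [gamma(1) gamma(0) - gamma(1) gamma(2)] / det = [(-0.7663)(3.7064) - (-0.7663)(-1.2359)] / 13.15018527 = -3.78728449 / 13.15018527 = -0.288
  phi_hat_2 = [gamma(0) gamma(2) - gamma(1)^2] / det = [(3.7064)(-1.2359) - (-0.7663)^2] / 13.15018527 = -5.16795545 / 13.15018527 = -0.393
So phi_hat = [-0.2880, -0.3930].
Therefore phi_hat_1 = -0.2880.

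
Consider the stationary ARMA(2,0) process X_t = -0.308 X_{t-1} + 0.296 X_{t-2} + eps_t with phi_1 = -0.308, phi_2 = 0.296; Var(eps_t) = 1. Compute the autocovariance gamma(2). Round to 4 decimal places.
\gamma(2) = 0.5839

Multiply the model equation by X_{t-k} and take expectations. With theta_0 = psi_0 = 1 and psi_j the MA(infinity) weights, this gives
  gamma(k) - sum_i phi_i gamma(k-i) = c_k,
  c_k = sigma^2 * sum_{j=k..q} theta_j psi_{j-k}   (c_k = 0 for k > q),
using gamma(-m) = gamma(m).
Pure AR (q = 0): c_0 = sigma^2 = 1, c_k = 0 for k >= 1.
Equations for k = 0, 1, 2 (AR order 2, c_2 = 0):
  (E0) gamma(0) = phi_1 gamma(1) + phi_2 gamma(2) + c_0
  (E1) gamma(1) = phi_1 gamma(0) + phi_2 gamma(1) + c_1
  (E2) gamma(2) = phi_1 gamma(1) + phi_2 gamma(0)
From (E1): gamma(1) = A gamma(0) + B with
  A = phi_1 / (1 - phi_2) = -0.308 / 0.704 = -0.4375,   B = c_1 / (1 - phi_2) = 0 / 0.704 = 0.
Insert (E2) into (E0): gamma(0) (1 - phi_2^2) = phi_1 (1 + phi_2) gamma(1) + c_0.
  phi_1 (1 + phi_2) = (-0.308)(1.296) = -0.399168,   1 - phi_2^2 = 0.912384.
Replace gamma(1) by A gamma(0) + B and collect gamma(0):
  gamma(0) [0.912384 - (-0.399168)(-0.4375)] = c_0 = 1
  gamma(0) * 0.737748 = 1
  gamma(0) = 1 / 0.737748 = 1.355476.
  gamma(1) = A gamma(0) = (-0.4375)(1.355476) = -0.593021.
  gamma(2) = phi_1 gamma(1) + phi_2 gamma(0) = (-0.308)(-0.593021) + (0.296)(1.355476) = 0.583871.
Therefore gamma(2) = 0.5839 (to 4 decimal places).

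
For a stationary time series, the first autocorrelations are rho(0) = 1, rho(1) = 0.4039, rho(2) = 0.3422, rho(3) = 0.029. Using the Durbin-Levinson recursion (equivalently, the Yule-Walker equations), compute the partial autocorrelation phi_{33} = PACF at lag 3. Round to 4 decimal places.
\phi_{33} = -0.2080

The PACF at lag k is phi_{kk}, the last component of the solution
to the Yule-Walker system G_k phi = r_k where
  (G_k)_{ij} = rho(|i - j|), (r_k)_i = rho(i), i,j = 1..k.
Equivalently, Durbin-Levinson gives phi_{kk} iteratively:
  phi_{11} = rho(1)
  phi_{kk} = [rho(k) - sum_{j=1..k-1} phi_{k-1,j} rho(k-j)]
            / [1 - sum_{j=1..k-1} phi_{k-1,j} rho(j)],
  phi_{k,j} = phi_{k-1,j} - phi_{kk} phi_{k-1,k-j},  j = 1..k-1.
Step k = 1:
  phi_11 = rho(1) = 0.4039.
Step k = 2:
  phi_22 = [rho(2) - phi_11 rho(1)] / [1 - phi_11 rho(1)] = [0.3422 - (0.4039)(0.4039)] / [1 - (0.4039)(0.4039)]
         = 0.17906479 / 0.83686479 = 0.213971.
  Update: phi_21 = phi_11 - phi_22 phi_11 = 0.4039 - (0.213971)(0.4039) = 0.317477.
Step k = 3:
  phi_33 = [rho(3) - phi_21 rho(2) - phi_22 rho(1)] / [1 - phi_21 rho(1) - phi_22 rho(2)]
    numerator   = 0.029 - (0.317477)(0.3422) - (0.213971)(0.4039) = -0.16606355
    denominator = 1 - (0.317477)(0.4039) - (0.213971)(0.3422) = 0.79855012
  phi_33 = -0.16606355 / 0.79855012 = -0.208.
Therefore phi_{33} = -0.2080.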